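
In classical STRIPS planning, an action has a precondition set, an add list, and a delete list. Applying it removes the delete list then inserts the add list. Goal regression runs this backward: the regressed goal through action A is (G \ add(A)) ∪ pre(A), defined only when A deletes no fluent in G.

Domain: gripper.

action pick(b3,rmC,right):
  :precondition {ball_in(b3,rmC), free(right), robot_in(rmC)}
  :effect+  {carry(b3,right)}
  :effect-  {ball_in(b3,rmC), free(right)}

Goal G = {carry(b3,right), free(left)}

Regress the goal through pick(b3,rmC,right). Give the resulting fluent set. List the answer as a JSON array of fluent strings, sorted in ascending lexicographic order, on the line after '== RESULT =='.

Regress:
  G ∩ del = {}  (empty — regression defined)
  G \ add = {carry(b3,right), free(left)} \ {carry(b3,right)} = {free(left)}
  ∪ pre   = {free(left)} ∪ {ball_in(b3,rmC), free(right), robot_in(rmC)}
          = {ball_in(b3,rmC), free(left), free(right), robot_in(rmC)}

== RESULT ==
["ball_in(b3,rmC)", "free(left)", "free(right)", "robot_in(rmC)"]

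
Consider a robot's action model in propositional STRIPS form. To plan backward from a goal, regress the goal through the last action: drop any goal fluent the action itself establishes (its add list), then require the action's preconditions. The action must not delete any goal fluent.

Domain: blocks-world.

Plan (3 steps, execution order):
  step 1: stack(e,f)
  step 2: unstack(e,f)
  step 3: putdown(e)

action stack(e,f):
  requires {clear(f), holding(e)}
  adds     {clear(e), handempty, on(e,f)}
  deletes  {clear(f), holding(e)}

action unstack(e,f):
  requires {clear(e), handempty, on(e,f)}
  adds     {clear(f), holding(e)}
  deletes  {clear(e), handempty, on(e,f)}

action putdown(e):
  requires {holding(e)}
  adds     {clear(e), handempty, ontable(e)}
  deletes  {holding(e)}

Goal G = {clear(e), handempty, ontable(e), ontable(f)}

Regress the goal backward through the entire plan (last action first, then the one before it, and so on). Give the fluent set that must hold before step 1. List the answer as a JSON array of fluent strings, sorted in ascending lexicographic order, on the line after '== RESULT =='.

Regress step by step:
  through step 3 (putdown(e)): drop {clear(e), handempty, ontable(e)}, keep {ontable(f)}, require {holding(e)}
    → {holding(e), ontable(f)}
  through step 2 (unstack(e,f)): drop {holding(e)}, keep {ontable(f)}, require {clear(e), handempty, on(e,f)}
    → {clear(e), handempty, on(e,f), ontable(f)}
  through step 1 (stack(e,f)): drop {clear(e), handempty, on(e,f)}, keep {ontable(f)}, require {clear(f), holding(e)}
    → {clear(f), holding(e), ontable(f)}

== RESULT ==
["clear(f)", "holding(e)", "ontable(f)"]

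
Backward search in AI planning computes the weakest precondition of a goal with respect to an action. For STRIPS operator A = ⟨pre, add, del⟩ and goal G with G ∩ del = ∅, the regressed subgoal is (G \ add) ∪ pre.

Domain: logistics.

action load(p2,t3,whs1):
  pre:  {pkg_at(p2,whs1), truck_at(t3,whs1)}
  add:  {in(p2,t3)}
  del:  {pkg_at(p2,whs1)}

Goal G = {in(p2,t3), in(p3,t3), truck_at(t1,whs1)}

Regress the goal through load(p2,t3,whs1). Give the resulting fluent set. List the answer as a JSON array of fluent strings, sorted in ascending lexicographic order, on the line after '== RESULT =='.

Compute (G \ add) ∪ pre:
  G ∩ del = {}  (empty — regression defined)
  G \ add = {in(p2,t3), in(p3,t3), truck_at(t1,whs1)} \ {in(p2,t3)} = {in(p3,t3), truck_at(t1,whs1)}
  ∪ pre   = {in(p3,t3), truck_at(t1,whs1)} ∪ {pkg_at(p2,whs1), truck_at(t3,whs1)}
          = {in(p3,t3), pkg_at(p2,whs1), truck_at(t1,whs1), truck_at(t3,whs1)}

== RESULT ==
["in(p3,t3)", "pkg_at(p2,whs1)", "truck_at(t1,whs1)", "truck_at(t3,whs1)"]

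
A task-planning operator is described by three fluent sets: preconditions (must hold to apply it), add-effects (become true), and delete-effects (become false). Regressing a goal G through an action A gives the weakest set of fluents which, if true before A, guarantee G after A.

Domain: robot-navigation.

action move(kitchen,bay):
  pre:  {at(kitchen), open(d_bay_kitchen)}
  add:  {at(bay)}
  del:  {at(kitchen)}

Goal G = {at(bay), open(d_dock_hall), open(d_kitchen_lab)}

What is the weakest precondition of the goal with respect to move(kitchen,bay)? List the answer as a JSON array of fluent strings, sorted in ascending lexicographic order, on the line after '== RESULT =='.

Compute (G \ add) ∪ pre:
  G ∩ del = {}  (empty — regression defined)
  G \ add = {at(bay), open(d_dock_hall), open(d_kitchen_lab)} \ {at(bay)} = {open(d_dock_hall), open(d_kitchen_lab)}
  ∪ pre   = {open(d_dock_hall), open(d_kitchen_lab)} ∪ {at(kitchen), open(d_bay_kitchen)}
          = {at(kitchen), open(d_bay_kitchen), open(d_dock_hall), open(d_kitchen_lab)}

== RESULT ==
["at(kitchen)", "open(d_bay_kitchen)", "open(d_dock_hall)", "open(d_kitchen_lab)"]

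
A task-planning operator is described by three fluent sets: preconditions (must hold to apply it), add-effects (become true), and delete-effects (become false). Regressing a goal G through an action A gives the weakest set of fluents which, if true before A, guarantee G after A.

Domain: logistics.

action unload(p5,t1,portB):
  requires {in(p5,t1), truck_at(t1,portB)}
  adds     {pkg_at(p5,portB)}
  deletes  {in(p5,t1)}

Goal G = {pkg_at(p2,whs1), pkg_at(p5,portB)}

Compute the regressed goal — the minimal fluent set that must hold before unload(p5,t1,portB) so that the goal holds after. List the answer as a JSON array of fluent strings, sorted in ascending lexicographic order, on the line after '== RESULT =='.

Regress:
  G ∩ del = {}  (empty — regression defined)
  G \ add = {pkg_at(p2,whs1), pkg_at(p5,portB)} \ {pkg_at(p5,portB)} = {pkg_at(p2,whs1)}
  ∪ pre   = {pkg_at(p2,whs1)} ∪ {in(p5,t1), truck_at(t1,portB)}
          = {in(p5,t1), pkg_at(p2,whs1), truck_at(t1,portB)}

== RESULT ==
["in(p5,t1)", "pkg_at(p2,whs1)", "truck_at(t1,portB)"]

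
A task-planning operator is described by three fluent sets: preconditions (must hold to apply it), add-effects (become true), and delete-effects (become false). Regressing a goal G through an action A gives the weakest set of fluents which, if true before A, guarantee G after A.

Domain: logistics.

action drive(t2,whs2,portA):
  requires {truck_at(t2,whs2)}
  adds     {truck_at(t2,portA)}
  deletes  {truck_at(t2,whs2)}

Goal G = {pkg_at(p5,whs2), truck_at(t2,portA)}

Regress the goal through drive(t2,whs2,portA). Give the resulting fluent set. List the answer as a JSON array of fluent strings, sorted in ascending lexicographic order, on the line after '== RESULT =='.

Compute (G \ add) ∪ pre:
  G ∩ del = {}  (empty — regression defined)
  G \ add = {pkg_at(p5,whs2), truck_at(t2,portA)} \ {truck_at(t2,portA)} = {pkg_at(p5,whs2)}
  ∪ pre   = {pkg_at(p5,whs2)} ∪ {truck_at(t2,whs2)}
          = {pkg_at(p5,whs2), truck_at(t2,whs2)}

== RESULT ==
["pkg_at(p5,whs2)", "truck_at(t2,whs2)"]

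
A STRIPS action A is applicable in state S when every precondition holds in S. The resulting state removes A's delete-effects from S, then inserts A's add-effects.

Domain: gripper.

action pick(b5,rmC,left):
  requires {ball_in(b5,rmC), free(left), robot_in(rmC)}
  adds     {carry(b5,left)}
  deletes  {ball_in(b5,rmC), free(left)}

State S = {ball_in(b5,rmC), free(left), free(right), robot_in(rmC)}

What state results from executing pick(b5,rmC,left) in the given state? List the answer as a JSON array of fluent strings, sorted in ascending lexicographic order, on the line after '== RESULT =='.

Compute (S \ del) ∪ add:
  pre ⊆ S: {ball_in(b5,rmC), free(left), robot_in(rmC)} ⊆ S  — applicable
  S \ del = {free(right), robot_in(rmC)}
  ∪ add   = {carry(b5,left), free(right), robot_in(rmC)}

== RESULT ==
["carry(b5,left)", "free(right)", "robot_in(rmC)"]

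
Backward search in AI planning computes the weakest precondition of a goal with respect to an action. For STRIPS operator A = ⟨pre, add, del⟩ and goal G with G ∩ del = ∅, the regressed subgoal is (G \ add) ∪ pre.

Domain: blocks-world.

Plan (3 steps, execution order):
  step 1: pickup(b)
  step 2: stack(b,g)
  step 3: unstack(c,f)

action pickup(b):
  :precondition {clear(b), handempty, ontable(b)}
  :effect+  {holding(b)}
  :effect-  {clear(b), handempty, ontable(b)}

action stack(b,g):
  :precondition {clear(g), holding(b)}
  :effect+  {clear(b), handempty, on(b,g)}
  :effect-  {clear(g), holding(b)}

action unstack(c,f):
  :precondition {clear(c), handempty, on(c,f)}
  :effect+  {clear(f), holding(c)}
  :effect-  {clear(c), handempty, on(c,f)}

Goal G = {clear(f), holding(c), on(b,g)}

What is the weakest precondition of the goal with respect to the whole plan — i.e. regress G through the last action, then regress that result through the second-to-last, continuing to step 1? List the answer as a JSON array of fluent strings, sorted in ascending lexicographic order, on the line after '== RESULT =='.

Regress step by step:
  through step 3 (unstack(c,f)): drop {clear(f), holding(c)}, keep {on(b,g)}, require {clear(c), handempty, on(c,f)}
    → {clear(c), handempty, on(b,g), on(c,f)}
  through step 2 (stack(b,g)): drop {handempty, on(b,g)}, keep {clear(c), on(c,f)}, require {clear(g), holding(b)}
    → {clear(c), clear(g), holding(b), on(c,f)}
  through step 1 (pickup(b)): drop {holding(b)}, keep {clear(c), clear(g), on(c,f)}, require {clear(b), handempty, ontable(b)}
    → {clear(b), clear(c), clear(g), handempty, on(c,f), ontable(b)}

== RESULT ==
["clear(b)", "clear(c)", "clear(g)", "handempty", "on(c,f)", "ontable(b)"]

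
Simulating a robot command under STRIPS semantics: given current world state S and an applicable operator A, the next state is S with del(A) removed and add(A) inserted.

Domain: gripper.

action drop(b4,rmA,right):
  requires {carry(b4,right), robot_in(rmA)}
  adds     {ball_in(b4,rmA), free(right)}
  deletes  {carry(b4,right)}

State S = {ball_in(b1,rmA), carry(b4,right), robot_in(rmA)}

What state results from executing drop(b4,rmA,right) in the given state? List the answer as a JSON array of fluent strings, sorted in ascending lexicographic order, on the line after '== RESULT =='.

Progress:
  pre ⊆ S: {carry(b4,right), robot_in(rmA)} ⊆ S  — applicable
  S \ del = {ball_in(b1,rmA), robot_in(rmA)}
  ∪ add   = {ball_in(b1,rmA), ball_in(b4,rmA), free(right), robot_in(rmA)}

== RESULT ==
["ball_in(b1,rmA)", "ball_in(b4,rmA)", "free(right)", "robot_in(rmA)"]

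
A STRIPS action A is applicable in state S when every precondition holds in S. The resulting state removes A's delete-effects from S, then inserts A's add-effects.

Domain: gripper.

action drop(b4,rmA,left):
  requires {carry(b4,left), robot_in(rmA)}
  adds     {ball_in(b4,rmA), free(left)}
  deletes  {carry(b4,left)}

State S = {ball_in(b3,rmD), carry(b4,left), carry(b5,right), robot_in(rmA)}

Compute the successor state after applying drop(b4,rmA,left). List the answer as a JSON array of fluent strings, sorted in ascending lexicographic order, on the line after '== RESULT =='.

Compute (S \ del) ∪ add:
  pre ⊆ S: {carry(b4,left), robot_in(rmA)} ⊆ S  — applicable
  S \ del = {ball_in(b3,rmD), carry(b5,right), robot_in(rmA)}
  ∪ add   = {ball_in(b3,rmD), ball_in(b4,rmA), carry(b5,right), free(left), robot_in(rmA)}

== RESULT ==
["ball_in(b3,rmD)", "ball_in(b4,rmA)", "carry(b5,right)", "free(left)", "robot_in(rmA)"]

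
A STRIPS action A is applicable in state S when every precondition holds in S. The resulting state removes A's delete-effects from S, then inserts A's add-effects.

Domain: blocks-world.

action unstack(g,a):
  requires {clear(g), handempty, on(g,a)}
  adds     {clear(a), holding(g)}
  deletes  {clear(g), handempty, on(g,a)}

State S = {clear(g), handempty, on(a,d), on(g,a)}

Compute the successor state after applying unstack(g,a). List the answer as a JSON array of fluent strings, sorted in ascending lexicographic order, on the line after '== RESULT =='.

Compute (S \ del) ∪ add:
  pre ⊆ S: {clear(g), handempty, on(g,a)} ⊆ S  — applicable
  S \ del = {on(a,d)}
  ∪ add   = {clear(a), holding(g), on(a,d)}

== RESULT ==
["clear(a)", "holding(g)", "on(a,d)"]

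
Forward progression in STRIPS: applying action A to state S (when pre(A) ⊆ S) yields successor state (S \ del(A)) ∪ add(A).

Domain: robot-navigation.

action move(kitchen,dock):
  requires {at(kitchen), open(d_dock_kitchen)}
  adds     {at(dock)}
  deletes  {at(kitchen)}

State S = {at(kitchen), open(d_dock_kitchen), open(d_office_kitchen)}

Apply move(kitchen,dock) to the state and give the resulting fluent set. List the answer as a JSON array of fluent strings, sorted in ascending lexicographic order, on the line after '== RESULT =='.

Progress:
  pre ⊆ S: {at(kitchen), open(d_dock_kitchen)} ⊆ S  — applicable
  S \ del = {open(d_dock_kitchen), open(d_office_kitchen)}
  ∪ add   = {at(dock), open(d_dock_kitchen), open(d_office_kitchen)}

== RESULT ==
["at(dock)", "open(d_dock_kitchen)", "open(d_office_kitchen)"]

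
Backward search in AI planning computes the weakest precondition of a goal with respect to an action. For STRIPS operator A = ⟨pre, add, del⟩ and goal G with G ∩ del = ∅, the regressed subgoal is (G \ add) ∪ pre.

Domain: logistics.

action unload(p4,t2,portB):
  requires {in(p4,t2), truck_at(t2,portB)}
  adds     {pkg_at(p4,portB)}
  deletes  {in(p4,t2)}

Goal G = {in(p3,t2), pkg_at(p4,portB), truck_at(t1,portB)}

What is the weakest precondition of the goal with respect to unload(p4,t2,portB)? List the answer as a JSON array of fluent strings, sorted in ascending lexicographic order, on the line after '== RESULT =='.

Compute (G \ add) ∪ pre:
  G ∩ del = {}  (empty — regression defined)
  G \ add = {in(p3,t2), pkg_at(p4,portB), truck_at(t1,portB)} \ {pkg_at(p4,portB)} = {in(p3,t2), truck_at(t1,portB)}
  ∪ pre   = {in(p3,t2), truck_at(t1,portB)} ∪ {in(p4,t2), truck_at(t2,portB)}
          = {in(p3,t2), in(p4,t2), truck_at(t1,portB), truck_at(t2,portB)}

== RESULT ==
["in(p3,t2)", "in(p4,t2)", "truck_at(t1,portB)", "truck_at(t2,portB)"]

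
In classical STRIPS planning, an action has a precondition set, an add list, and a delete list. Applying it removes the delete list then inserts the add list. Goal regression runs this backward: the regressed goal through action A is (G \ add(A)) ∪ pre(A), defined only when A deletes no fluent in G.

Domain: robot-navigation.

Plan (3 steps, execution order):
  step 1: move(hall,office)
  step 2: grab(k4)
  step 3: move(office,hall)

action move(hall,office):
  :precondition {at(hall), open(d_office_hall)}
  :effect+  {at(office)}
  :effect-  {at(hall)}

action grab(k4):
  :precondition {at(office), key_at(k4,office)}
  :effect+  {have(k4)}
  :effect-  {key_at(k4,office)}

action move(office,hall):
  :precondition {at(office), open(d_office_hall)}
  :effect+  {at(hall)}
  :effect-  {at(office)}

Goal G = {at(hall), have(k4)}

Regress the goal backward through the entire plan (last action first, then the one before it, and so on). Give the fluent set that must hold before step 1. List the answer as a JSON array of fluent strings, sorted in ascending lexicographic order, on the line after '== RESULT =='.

Regress step by step:
  through step 3 (move(office,hall)): drop {at(hall)}, keep {have(k4)}, require {at(office), open(d_office_hall)}
    → {at(office), have(k4), open(d_office_hall)}
  through step 2 (grab(k4)): drop {have(k4)}, keep {at(office), open(d_office_hall)}, require {at(office), key_at(k4,office)}
    → {at(office), key_at(k4,office), open(d_office_hall)}
  through step 1 (move(hall,office)): drop {at(office)}, keep {key_at(k4,office), open(d_office_hall)}, require {at(hall), open(d_office_hall)}
    → {at(hall), key_at(k4,office), open(d_office_hall)}

== RESULT ==
["at(hall)", "key_at(k4,office)", "open(d_office_hall)"]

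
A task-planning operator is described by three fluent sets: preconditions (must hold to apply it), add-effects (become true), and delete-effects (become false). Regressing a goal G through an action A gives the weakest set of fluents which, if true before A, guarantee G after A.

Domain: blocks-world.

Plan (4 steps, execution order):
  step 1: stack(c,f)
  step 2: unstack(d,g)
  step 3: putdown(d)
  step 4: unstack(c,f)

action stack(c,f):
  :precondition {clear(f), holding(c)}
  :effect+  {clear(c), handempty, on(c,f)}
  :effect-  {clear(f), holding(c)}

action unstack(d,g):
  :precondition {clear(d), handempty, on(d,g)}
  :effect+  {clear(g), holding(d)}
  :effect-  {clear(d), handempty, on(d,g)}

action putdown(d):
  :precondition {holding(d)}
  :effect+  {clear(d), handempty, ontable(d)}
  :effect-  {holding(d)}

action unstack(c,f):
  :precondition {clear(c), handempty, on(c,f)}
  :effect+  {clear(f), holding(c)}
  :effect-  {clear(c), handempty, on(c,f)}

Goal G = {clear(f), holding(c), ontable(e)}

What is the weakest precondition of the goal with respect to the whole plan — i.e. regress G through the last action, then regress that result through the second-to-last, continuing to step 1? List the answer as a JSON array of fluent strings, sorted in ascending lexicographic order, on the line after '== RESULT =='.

Work backward from the goal:
  through step 4 (unstack(c,f)): drop {clear(f), holding(c)}, keep {ontable(e)}, require {clear(c), handempty, on(c,f)}
    → {clear(c), handempty, on(c,f), ontable(e)}
  through step 3 (putdown(d)): drop {handempty}, keep {clear(c), on(c,f), ontable(e)}, require {holding(d)}
    → {clear(c), holding(d), on(c,f), ontable(e)}
  through step 2 (unstack(d,g)): drop {holding(d)}, keep {clear(c), on(c,f), ontable(e)}, require {clear(d), handempty, on(d,g)}
    → {clear(c), clear(d), handempty, on(c,f), on(d,g), ontable(e)}
  through step 1 (stack(c,f)): drop {clear(c), handempty, on(c,f)}, keep {clear(d), on(d,g), ontable(e)}, require {clear(f), holding(c)}
    → {clear(d), clear(f), holding(c), on(d,g), ontable(e)}

== RESULT ==
["clear(d)", "clear(f)", "holding(c)", "on(d,g)", "ontable(e)"]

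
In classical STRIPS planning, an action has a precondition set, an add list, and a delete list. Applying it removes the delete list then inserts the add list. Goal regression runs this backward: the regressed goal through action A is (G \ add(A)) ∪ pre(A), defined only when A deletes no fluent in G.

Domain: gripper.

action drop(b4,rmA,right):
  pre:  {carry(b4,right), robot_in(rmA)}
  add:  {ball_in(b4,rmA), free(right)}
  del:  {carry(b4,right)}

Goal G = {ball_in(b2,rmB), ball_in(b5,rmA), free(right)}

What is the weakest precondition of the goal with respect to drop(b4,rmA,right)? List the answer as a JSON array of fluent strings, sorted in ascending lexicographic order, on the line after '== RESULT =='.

Regress:
  G ∩ del = {}  (empty — regression defined)
  G \ add = {ball_in(b2,rmB), ball_in(b5,rmA), free(right)} \ {ball_in(b4,rmA), free(right)} = {ball_in(b2,rmB), ball_in(b5,rmA)}
  ∪ pre   = {ball_in(b2,rmB), ball_in(b5,rmA)} ∪ {carry(b4,right), robot_in(rmA)}
          = {ball_in(b2,rmB), ball_in(b5,rmA), carry(b4,right), robot_in(rmA)}

== RESULT ==
["ball_in(b2,rmB)", "ball_in(b5,rmA)", "carry(b4,right)", "robot_in(rmA)"]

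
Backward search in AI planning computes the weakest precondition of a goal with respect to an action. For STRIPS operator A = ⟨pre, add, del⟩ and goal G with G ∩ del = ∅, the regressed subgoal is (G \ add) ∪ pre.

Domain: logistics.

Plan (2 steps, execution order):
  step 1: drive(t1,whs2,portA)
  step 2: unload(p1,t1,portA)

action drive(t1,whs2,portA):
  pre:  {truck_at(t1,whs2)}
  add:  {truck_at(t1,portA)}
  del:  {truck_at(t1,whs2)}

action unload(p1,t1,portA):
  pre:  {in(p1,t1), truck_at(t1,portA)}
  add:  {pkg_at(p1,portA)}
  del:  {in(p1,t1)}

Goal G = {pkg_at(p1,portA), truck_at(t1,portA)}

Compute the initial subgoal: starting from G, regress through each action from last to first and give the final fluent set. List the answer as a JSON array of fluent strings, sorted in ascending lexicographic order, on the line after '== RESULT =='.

Regress step by step:
  through step 2 (unload(p1,t1,portA)): drop {pkg_at(p1,portA)}, keep {truck_at(t1,portA)}, require {in(p1,t1), truck_at(t1,portA)}
    → {in(p1,t1), truck_at(t1,portA)}
  through step 1 (drive(t1,whs2,portA)): drop {truck_at(t1,portA)}, keep {in(p1,t1)}, require {truck_at(t1,whs2)}
    → {in(p1,t1), truck_at(t1,whs2)}

== RESULT ==
["in(p1,t1)", "truck_at(t1,whs2)"]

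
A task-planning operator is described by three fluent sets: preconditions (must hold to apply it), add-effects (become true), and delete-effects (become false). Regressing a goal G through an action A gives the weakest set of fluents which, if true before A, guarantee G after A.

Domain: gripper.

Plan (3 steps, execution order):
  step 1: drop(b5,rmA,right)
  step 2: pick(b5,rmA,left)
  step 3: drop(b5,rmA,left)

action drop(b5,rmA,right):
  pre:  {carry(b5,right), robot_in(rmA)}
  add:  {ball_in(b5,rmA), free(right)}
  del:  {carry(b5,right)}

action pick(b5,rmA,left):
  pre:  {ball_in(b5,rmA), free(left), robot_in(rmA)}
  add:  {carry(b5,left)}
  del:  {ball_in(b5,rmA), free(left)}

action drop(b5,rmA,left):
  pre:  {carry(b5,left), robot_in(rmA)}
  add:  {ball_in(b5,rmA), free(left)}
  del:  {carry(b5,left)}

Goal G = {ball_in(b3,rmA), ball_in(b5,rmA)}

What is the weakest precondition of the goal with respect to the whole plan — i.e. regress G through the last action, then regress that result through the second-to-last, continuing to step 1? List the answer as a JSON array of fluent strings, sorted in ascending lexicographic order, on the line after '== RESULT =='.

Work backward from the goal:
  through step 3 (drop(b5,rmA,left)): drop {ball_in(b5,rmA)}, keep {ball_in(b3,rmA)}, require {carry(b5,left), robot_in(rmA)}
    → {ball_in(b3,rmA), carry(b5,left), robot_in(rmA)}
  through step 2 (pick(b5,rmA,left)): drop {carry(b5,left)}, keep {ball_in(b3,rmA), robot_in(rmA)}, require {ball_in(b5,rmA), free(left), robot_in(rmA)}
    → {ball_in(b3,rmA), ball_in(b5,rmA), free(left), robot_in(rmA)}
  through step 1 (drop(b5,rmA,right)): drop {ball_in(b5,rmA)}, keep {ball_in(b3,rmA), free(left), robot_in(rmA)}, require {carry(b5,right), robot_in(rmA)}
    → {ball_in(b3,rmA), carry(b5,right), free(left), robot_in(rmA)}

== RESULT ==
["ball_in(b3,rmA)", "carry(b5,right)", "free(left)", "robot_in(rmA)"]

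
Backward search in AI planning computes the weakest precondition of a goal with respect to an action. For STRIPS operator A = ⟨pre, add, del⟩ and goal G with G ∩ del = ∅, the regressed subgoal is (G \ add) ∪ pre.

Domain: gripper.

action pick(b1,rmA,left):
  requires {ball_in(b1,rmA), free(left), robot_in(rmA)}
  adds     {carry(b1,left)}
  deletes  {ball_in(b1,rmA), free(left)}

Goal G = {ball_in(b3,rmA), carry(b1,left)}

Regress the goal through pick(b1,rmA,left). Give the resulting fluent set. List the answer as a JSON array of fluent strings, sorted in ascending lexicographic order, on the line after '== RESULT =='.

Regress:
  G ∩ del = {}  (empty — regression defined)
  G \ add = {ball_in(b3,rmA), carry(b1,left)} \ {carry(b1,left)} = {ball_in(b3,rmA)}
  ∪ pre   = {ball_in(b3,rmA)} ∪ {ball_in(b1,rmA), free(left), robot_in(rmA)}
          = {ball_in(b1,rmA), ball_in(b3,rmA), free(left), robot_in(rmA)}

== RESULT ==
["ball_in(b1,rmA)", "ball_in(b3,rmA)", "free(left)", "robot_in(rmA)"]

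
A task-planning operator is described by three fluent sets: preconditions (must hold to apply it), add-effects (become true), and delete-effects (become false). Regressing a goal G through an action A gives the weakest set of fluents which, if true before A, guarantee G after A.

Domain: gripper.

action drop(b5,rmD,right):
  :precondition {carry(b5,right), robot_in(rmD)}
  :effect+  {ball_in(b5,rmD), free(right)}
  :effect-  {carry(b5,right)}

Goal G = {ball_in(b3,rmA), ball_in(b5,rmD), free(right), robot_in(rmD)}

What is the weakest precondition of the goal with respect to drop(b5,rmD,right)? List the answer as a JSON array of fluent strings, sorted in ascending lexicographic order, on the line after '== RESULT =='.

Compute (G \ add) ∪ pre:
  G ∩ del = {}  (empty — regression defined)
  G \ add = {ball_in(b3,rmA), ball_in(b5,rmD), free(right), robot_in(rmD)} \ {ball_in(b5,rmD), free(right)} = {ball_in(b3,rmA), robot_in(rmD)}
  ∪ pre   = {ball_in(b3,rmA), robot_in(rmD)} ∪ {carry(b5,right), robot_in(rmD)}
          = {ball_in(b3,rmA), carry(b5,right), robot_in(rmD)}

== RESULT ==
["ball_in(b3,rmA)", "carry(b5,right)", "robot_in(rmD)"]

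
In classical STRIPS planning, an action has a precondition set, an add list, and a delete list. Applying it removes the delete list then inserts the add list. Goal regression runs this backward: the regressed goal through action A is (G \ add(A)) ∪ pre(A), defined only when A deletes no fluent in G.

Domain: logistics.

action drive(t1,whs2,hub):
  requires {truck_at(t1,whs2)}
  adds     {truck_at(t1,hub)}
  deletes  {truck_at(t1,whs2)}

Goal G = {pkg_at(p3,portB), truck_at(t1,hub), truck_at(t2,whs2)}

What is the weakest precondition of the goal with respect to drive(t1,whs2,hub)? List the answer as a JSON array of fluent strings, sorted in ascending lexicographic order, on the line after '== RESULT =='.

Regress:
  G ∩ del = {}  (empty — regression defined)
  G \ add = {pkg_at(p3,portB), truck_at(t1,hub), truck_at(t2,whs2)} \ {truck_at(t1,hub)} = {pkg_at(p3,portB), truck_at(t2,whs2)}
  ∪ pre   = {pkg_at(p3,portB), truck_at(t2,whs2)} ∪ {truck_at(t1,whs2)}
          = {pkg_at(p3,portB), truck_at(t1,whs2), truck_at(t2,whs2)}

== RESULT ==
["pkg_at(p3,portB)", "truck_at(t1,whs2)", "truck_at(t2,whs2)"]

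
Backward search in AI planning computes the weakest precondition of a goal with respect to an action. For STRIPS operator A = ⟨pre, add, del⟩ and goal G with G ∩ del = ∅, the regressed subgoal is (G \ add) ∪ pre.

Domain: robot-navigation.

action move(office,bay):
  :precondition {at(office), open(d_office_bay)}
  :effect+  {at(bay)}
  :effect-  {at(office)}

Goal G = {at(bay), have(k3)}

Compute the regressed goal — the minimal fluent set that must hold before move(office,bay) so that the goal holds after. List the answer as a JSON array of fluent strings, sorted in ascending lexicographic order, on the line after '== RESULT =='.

Compute (G \ add) ∪ pre:
  G ∩ del = {}  (empty — regression defined)
  G \ add = {at(bay), have(k3)} \ {at(bay)} = {have(k3)}
  ∪ pre   = {have(k3)} ∪ {at(office), open(d_office_bay)}
          = {at(office), have(k3), open(d_office_bay)}

== RESULT ==
["at(office)", "have(k3)", "open(d_office_bay)"]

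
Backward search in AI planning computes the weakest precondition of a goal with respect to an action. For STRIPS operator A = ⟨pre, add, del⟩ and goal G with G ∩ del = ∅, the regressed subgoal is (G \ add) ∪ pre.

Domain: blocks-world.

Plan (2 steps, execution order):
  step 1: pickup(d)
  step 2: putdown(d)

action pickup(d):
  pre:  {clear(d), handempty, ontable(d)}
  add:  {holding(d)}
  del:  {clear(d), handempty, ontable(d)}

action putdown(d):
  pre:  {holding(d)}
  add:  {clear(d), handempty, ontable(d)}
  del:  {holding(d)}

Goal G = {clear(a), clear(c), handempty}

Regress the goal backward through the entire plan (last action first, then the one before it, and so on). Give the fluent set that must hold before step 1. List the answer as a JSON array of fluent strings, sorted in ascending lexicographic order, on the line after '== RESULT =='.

Work backward from the goal:
  through step 2 (putdown(d)): drop {handempty}, keep {clear(a), clear(c)}, require {holding(d)}
    → {clear(a), clear(c), holding(d)}
  through step 1 (pickup(d)): drop {holding(d)}, keep {clear(a), clear(c)}, require {clear(d), handempty, ontable(d)}
    → {clear(a), clear(c), clear(d), handempty, ontable(d)}

== RESULT ==
["clear(a)", "clear(c)", "clear(d)", "handempty", "ontable(d)"]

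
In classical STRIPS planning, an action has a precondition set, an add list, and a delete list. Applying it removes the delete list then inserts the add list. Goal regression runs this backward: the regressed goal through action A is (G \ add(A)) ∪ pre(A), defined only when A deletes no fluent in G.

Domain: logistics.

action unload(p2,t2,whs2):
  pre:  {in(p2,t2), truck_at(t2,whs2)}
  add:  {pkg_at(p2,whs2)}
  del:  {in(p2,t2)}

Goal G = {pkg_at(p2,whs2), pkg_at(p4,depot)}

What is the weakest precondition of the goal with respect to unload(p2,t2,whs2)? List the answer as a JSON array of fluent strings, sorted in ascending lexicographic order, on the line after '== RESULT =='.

Compute (G \ add) ∪ pre:
  G ∩ del = {}  (empty — regression defined)
  G \ add = {pkg_at(p2,whs2), pkg_at(p4,depot)} \ {pkg_at(p2,whs2)} = {pkg_at(p4,depot)}
  ∪ pre   = {pkg_at(p4,depot)} ∪ {in(p2,t2), truck_at(t2,whs2)}
          = {in(p2,t2), pkg_at(p4,depot), truck_at(t2,whs2)}

== RESULT ==
["in(p2,t2)", "pkg_at(p4,depot)", "truck_at(t2,whs2)"]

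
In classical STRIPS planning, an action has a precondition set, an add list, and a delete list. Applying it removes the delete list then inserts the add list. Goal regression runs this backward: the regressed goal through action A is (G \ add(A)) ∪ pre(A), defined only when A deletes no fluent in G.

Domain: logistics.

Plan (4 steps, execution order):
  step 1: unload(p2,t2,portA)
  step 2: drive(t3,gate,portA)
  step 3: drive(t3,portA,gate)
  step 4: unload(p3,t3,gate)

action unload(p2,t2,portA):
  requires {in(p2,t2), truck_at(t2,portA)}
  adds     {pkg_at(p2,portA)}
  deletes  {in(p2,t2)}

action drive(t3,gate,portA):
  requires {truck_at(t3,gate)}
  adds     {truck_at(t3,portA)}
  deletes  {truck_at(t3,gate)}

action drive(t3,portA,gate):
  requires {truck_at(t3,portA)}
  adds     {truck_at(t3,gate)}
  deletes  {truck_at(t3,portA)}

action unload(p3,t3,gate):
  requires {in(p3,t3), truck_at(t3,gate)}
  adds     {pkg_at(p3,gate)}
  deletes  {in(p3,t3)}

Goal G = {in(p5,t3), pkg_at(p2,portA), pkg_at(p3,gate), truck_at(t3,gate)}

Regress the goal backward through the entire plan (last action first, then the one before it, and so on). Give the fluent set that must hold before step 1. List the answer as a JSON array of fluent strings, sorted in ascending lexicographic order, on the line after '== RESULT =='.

Work backward from the goal:
  through step 4 (unload(p3,t3,gate)): drop {pkg_at(p3,gate)}, keep {in(p5,t3), pkg_at(p2,portA), truck_at(t3,gate)}, require {in(p3,t3), truck_at(t3,gate)}
    → {in(p3,t3), in(p5,t3), pkg_at(p2,portA), truck_at(t3,gate)}
  through step 3 (drive(t3,portA,gate)): drop {truck_at(t3,gate)}, keep {in(p3,t3), in(p5,t3), pkg_at(p2,portA)}, require {truck_at(t3,portA)}
    → {in(p3,t3), in(p5,t3), pkg_at(p2,portA), truck_at(t3,portA)}
  through step 2 (drive(t3,gate,portA)): drop {truck_at(t3,portA)}, keep {in(p3,t3), in(p5,t3), pkg_at(p2,portA)}, require {truck_at(t3,gate)}
    → {in(p3,t3), in(p5,t3), pkg_at(p2,portA), truck_at(t3,gate)}
  through step 1 (unload(p2,t2,portA)): drop {pkg_at(p2,portA)}, keep {in(p3,t3), in(p5,t3), truck_at(t3,gate)}, require {in(p2,t2), truck_at(t2,portA)}
    → {in(p2,t2), in(p3,t3), in(p5,t3), truck_at(t2,portA), truck_at(t3,gate)}

== RESULT ==
["in(p2,t2)", "in(p3,t3)", "in(p5,t3)", "truck_at(t2,portA)", "truck_at(t3,gate)"]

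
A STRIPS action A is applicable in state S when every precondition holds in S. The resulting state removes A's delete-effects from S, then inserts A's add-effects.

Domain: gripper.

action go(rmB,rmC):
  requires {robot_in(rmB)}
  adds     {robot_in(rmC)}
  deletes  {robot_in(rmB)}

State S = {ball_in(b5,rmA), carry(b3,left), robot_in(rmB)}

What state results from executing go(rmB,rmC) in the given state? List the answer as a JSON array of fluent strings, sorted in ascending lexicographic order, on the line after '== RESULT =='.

Progress:
  pre ⊆ S: {robot_in(rmB)} ⊆ S  — applicable
  S \ del = {ball_in(b5,rmA), carry(b3,left)}
  ∪ add   = {ball_in(b5,rmA), carry(b3,left), robot_in(rmC)}

== RESULT ==
["ball_in(b5,rmA)", "carry(b3,left)", "robot_in(rmC)"]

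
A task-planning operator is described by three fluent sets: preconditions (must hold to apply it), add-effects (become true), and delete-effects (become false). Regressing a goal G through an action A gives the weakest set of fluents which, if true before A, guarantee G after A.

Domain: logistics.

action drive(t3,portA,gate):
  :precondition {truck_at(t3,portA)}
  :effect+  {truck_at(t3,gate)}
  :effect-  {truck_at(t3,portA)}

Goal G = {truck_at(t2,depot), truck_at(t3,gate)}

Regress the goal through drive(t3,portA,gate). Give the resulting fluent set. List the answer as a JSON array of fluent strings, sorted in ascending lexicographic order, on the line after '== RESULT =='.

Regress:
  G ∩ del = {}  (empty — regression defined)
  G \ add = {truck_at(t2,depot), truck_at(t3,gate)} \ {truck_at(t3,gate)} = {truck_at(t2,depot)}
  ∪ pre   = {truck_at(t2,depot)} ∪ {truck_at(t3,portA)}
          = {truck_at(t2,depot), truck_at(t3,portA)}

== RESULT ==
["truck_at(t2,depot)", "truck_at(t3,portA)"]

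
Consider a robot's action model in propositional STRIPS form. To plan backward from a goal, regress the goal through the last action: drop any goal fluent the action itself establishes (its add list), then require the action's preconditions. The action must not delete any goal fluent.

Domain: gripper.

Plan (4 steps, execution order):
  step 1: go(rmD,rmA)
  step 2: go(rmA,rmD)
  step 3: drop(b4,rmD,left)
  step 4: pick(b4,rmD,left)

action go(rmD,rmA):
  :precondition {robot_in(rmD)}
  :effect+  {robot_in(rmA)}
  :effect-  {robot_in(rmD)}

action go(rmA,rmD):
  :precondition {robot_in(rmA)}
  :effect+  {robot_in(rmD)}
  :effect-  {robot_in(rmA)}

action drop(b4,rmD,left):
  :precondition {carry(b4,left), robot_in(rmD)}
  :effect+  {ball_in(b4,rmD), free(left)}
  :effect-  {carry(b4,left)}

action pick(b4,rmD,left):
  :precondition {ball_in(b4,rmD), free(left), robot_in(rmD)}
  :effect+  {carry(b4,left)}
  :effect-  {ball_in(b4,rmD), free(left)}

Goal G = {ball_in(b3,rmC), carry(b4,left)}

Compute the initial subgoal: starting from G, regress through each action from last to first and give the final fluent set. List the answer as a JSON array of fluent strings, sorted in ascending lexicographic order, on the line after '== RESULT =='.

Work backward from the goal:
  through step 4 (pick(b4,rmD,left)): drop {carry(b4,left)}, keep {ball_in(b3,rmC)}, require {ball_in(b4,rmD), free(left), robot_in(rmD)}
    → {ball_in(b3,rmC), ball_in(b4,rmD), free(left), robot_in(rmD)}
  through step 3 (drop(b4,rmD,left)): drop {ball_in(b4,rmD), free(left)}, keep {ball_in(b3,rmC), robot_in(rmD)}, require {carry(b4,left), robot_in(rmD)}
    → {ball_in(b3,rmC), carry(b4,left), robot_in(rmD)}
  through step 2 (go(rmA,rmD)): drop {robot_in(rmD)}, keep {ball_in(b3,rmC), carry(b4,left)}, require {robot_in(rmA)}
    → {ball_in(b3,rmC), carry(b4,left), robot_in(rmA)}
  through step 1 (go(rmD,rmA)): drop {robot_in(rmA)}, keep {ball_in(b3,rmC), carry(b4,left)}, require {robot_in(rmD)}
    → {ball_in(b3,rmC), carry(b4,left), robot_in(rmD)}

== RESULT ==
["ball_in(b3,rmC)", "carry(b4,left)", "robot_in(rmD)"]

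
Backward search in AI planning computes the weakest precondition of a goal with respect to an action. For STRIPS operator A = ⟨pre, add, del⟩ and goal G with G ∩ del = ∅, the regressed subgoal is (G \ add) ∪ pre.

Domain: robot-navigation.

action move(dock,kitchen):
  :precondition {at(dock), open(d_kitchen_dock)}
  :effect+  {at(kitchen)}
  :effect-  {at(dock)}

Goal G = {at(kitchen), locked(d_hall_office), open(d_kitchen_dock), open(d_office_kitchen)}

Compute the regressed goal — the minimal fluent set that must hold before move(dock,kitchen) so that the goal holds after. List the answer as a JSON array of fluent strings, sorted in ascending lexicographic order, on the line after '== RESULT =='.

Regress:
  G ∩ del = {}  (empty — regression defined)
  G \ add = {at(kitchen), locked(d_hall_office), open(d_kitchen_dock), open(d_office_kitchen)} \ {at(kitchen)} = {locked(d_hall_office), open(d_kitchen_dock), open(d_office_kitchen)}
  ∪ pre   = {locked(d_hall_office), open(d_kitchen_dock), open(d_office_kitchen)} ∪ {at(dock), open(d_kitchen_dock)}
          = {at(dock), locked(d_hall_office), open(d_kitchen_dock), open(d_office_kitchen)}

== RESULT ==
["at(dock)", "locked(d_hall_office)", "open(d_kitchen_dock)", "open(d_office_kitchen)"]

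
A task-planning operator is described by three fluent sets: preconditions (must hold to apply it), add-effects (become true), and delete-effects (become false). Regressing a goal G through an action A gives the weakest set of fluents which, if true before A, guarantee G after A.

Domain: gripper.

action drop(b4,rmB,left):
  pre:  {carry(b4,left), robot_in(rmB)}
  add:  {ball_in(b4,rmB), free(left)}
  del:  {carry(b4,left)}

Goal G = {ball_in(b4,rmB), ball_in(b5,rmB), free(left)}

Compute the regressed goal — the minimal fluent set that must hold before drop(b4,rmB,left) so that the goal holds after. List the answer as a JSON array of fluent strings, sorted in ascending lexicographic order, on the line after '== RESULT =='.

Regress:
  G ∩ del = {}  (empty — regression defined)
  G \ add = {ball_in(b4,rmB), ball_in(b5,rmB), free(left)} \ {ball_in(b4,rmB), free(left)} = {ball_in(b5,rmB)}
  ∪ pre   = {ball_in(b5,rmB)} ∪ {carry(b4,left), robot_in(rmB)}
          = {ball_in(b5,rmB), carry(b4,left), robot_in(rmB)}

== RESULT ==
["ball_in(b5,rmB)", "carry(b4,left)", "robot_in(rmB)"]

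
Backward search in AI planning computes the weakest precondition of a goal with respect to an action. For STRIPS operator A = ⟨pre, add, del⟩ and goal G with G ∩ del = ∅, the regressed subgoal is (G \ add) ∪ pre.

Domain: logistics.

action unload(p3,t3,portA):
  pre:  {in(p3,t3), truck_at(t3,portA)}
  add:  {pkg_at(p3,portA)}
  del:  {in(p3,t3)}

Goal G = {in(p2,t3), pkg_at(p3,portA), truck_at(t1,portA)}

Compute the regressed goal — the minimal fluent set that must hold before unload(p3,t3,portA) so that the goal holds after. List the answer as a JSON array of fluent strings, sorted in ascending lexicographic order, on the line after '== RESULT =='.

Compute (G \ add) ∪ pre:
  G ∩ del = {}  (empty — regression defined)
  G \ add = {in(p2,t3), pkg_at(p3,portA), truck_at(t1,portA)} \ {pkg_at(p3,portA)} = {in(p2,t3), truck_at(t1,portA)}
  ∪ pre   = {in(p2,t3), truck_at(t1,portA)} ∪ {in(p3,t3), truck_at(t3,portA)}
          = {in(p2,t3), in(p3,t3), truck_at(t1,portA), truck_at(t3,portA)}

== RESULT ==
["in(p2,t3)", "in(p3,t3)", "truck_at(t1,portA)", "truck_at(t3,portA)"]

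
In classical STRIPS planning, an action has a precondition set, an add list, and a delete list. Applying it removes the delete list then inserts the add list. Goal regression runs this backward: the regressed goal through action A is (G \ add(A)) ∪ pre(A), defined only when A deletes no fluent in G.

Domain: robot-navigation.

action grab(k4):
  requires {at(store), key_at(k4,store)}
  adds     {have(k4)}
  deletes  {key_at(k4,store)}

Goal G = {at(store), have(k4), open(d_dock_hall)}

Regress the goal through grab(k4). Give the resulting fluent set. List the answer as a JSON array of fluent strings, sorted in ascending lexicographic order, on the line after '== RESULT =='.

Regress:
  G ∩ del = {}  (empty — regression defined)
  G \ add = {at(store), have(k4), open(d_dock_hall)} \ {have(k4)} = {at(store), open(d_dock_hall)}
  ∪ pre   = {at(store), open(d_dock_hall)} ∪ {at(store), key_at(k4,store)}
          = {at(store), key_at(k4,store), open(d_dock_hall)}

== RESULT ==
["at(store)", "key_at(k4,store)", "open(d_dock_hall)"]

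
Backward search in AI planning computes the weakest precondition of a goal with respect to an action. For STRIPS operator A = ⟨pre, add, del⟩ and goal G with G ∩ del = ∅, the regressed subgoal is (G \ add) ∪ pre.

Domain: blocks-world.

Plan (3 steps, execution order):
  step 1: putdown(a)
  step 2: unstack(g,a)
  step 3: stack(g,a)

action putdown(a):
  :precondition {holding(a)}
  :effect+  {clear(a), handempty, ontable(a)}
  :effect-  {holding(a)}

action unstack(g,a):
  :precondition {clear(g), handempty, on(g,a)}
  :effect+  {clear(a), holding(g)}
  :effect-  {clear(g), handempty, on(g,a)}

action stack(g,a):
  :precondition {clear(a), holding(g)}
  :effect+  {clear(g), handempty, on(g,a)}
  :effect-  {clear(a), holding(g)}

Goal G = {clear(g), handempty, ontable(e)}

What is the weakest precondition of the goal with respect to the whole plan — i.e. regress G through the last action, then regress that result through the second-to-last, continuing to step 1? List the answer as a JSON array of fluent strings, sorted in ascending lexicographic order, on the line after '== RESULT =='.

Regress step by step:
  through step 3 (stack(g,a)): drop {clear(g), handempty}, keep {ontable(e)}, require {clear(a), holding(g)}
    → {clear(a), holding(g), ontable(e)}
  through step 2 (unstack(g,a)): drop {clear(a), holding(g)}, keep {ontable(e)}, require {clear(g), handempty, on(g,a)}
    → {clear(g), handempty, on(g,a), ontable(e)}
  through step 1 (putdown(a)): drop {handempty}, keep {clear(g), on(g,a), ontable(e)}, require {holding(a)}
    → {clear(g), holding(a), on(g,a), ontable(e)}

== RESULT ==
["clear(g)", "holding(a)", "on(g,a)", "ontable(e)"]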